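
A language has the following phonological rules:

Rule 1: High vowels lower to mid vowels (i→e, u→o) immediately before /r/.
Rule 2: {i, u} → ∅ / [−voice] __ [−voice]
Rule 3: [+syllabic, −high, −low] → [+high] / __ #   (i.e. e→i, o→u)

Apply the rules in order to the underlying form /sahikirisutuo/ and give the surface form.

Rule 1 (pre-rhotic lowering): /i/ is a high vowel immediately before /r/, so it lowers to [e]. /sahikirisutuo/ → sahikerisutuo.
Rule 2 (high vowel syncope): /i/ is a high vowel flanked by voiceless consonants /h/ and /k/, so it deletes. /u/ is a high vowel flanked by voiceless consonants /s/ and /t/, so it deletes. /sahikerisutuo/ → sahkeristuo.
Rule 3 (final vowel raising): /o/ is a mid vowel in word-final position, so it raises to [u]. /sahkeristuo/ → sahkeristuu.

sahkeristuu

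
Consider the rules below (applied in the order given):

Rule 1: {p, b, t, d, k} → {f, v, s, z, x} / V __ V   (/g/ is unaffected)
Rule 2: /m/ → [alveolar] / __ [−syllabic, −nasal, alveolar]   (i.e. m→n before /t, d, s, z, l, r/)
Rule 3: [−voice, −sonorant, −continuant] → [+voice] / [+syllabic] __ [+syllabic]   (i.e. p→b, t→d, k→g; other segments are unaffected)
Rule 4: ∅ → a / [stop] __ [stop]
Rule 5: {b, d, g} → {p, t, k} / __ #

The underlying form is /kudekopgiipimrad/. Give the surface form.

kuzexopagiifinrat

Rule 1 (intervocalic spirantization): /d/ is a stop between vowels /u/ and /e/, so it spirantizes to the fricative [z]. /k/ is a stop between vowels /e/ and /o/, so it spirantizes to the fricative [x]. /p/ is a stop between vowels /i/ and /i/, so it spirantizes to the fricative [f]. /kudekopgiipimrad/ → kuzexopgiifimrad.
Rule 2 (nasal place assimilation): /m/ precedes the alveolar consonant /r/, so it assimilates in place to [n]. /kuzexopgiifimrad/ → kuzexopgiifinrad.
Rule 3 (intervocalic voicing): no segment meets the environment; /kuzexopgiifinrad/ is unchanged.
Rule 4 (stop-cluster a-epenthesis): /p/ and /g/ form a stop–stop cluster, so [a] is inserted between them. /kuzexopgiifinrad/ → kuzexopagiifinrad.
Rule 5 (final devoicing): /d/ is a voiced stop in word-final position, so it devoices to [t]. /kuzexopagiifinrad/ → kuzexopagiifinrat.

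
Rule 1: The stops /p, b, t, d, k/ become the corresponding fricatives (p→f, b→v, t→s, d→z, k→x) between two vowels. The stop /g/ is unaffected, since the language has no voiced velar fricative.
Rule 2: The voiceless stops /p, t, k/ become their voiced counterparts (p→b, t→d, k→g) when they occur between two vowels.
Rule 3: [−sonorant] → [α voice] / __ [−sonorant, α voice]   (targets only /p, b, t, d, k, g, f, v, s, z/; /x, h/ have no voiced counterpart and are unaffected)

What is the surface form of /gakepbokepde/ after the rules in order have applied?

gaxebboxebde

Rule 1 (intervocalic spirantization): /k/ is a stop between vowels /a/ and /e/, so it spirantizes to the fricative [x]. /k/ is a stop between vowels /o/ and /e/, so it spirantizes to the fricative [x]. /gakepbokepde/ → gaxepboxepde.
Rule 2 (intervocalic voicing): no segment meets the environment; /gaxepboxepde/ is unchanged.
Rule 3 (regressive voicing assimilation): /p/ precedes the voiced obstruent /b/, so it voices to [b] by assimilation. /p/ precedes the voiced obstruent /d/, so it voices to [b] by assimilation. /gaxepboxepde/ → gaxebboxebde.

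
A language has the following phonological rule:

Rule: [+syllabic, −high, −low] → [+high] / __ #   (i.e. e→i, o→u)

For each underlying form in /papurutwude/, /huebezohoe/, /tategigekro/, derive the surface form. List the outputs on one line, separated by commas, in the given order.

/papurutwude/: /e/ is a mid vowel in word-final position, so it raises to [i]. → [papurutwudi].
/huebezohoe/: /e/ is a mid vowel in word-final position, so it raises to [i]. → [huebezohoi].
/tategigekro/: /o/ is a mid vowel in word-final position, so it raises to [u]. → [tategigekru].

papurutwudi, huebezohoi, tategigekru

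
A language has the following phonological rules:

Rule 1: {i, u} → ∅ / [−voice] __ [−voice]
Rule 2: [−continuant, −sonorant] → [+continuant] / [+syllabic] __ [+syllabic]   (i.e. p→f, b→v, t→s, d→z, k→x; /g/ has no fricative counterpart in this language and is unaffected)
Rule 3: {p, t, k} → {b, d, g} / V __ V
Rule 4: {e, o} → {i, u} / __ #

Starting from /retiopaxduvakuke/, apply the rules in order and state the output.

Rule 1 (high vowel syncope): /u/ is a high vowel flanked by voiceless consonants /k/ and /k/, so it deletes. /retiopaxduvakuke/ → retiopaxduvakke.
Rule 2 (intervocalic spirantization): /t/ is a stop between vowels /e/ and /i/, so it spirantizes to the fricative [s]. /p/ is a stop between vowels /o/ and /a/, so it spirantizes to the fricative [f]. /retiopaxduvakke/ → resiofaxduvakke.
Rule 3 (intervocalic voicing): no segment meets the environment; /resiofaxduvakke/ is unchanged.
Rule 4 (final vowel raising): /e/ is a mid vowel in word-final position, so it raises to [i]. /resiofaxduvakke/ → resiofaxduvakki.

resiofaxduvakki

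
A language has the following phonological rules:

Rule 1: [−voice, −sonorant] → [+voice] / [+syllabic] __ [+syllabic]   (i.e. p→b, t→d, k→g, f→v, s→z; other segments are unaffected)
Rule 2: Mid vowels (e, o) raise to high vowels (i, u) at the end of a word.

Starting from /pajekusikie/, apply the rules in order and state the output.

pajeguzigii

Rule 1 (intervocalic voicing): /k/ is a voiceless obstruent between vowels /e/ and /u/, so it voices to [g]. /s/ is a voiceless obstruent between vowels /u/ and /i/, so it voices to [z]. /k/ is a voiceless obstruent between vowels /i/ and /i/, so it voices to [g]. /pajekusikie/ → pajeguzigie.
Rule 2 (final vowel raising): /e/ is a mid vowel in word-final position, so it raises to [i]. /pajeguzigie/ → pajeguzigii.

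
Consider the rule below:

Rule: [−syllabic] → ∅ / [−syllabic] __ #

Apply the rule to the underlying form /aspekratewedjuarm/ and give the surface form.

aspekratewedjuar

/m/ is the second consonant of a word-final cluster /rm/, so it deletes.
Surface form: [aspekratewedjuar].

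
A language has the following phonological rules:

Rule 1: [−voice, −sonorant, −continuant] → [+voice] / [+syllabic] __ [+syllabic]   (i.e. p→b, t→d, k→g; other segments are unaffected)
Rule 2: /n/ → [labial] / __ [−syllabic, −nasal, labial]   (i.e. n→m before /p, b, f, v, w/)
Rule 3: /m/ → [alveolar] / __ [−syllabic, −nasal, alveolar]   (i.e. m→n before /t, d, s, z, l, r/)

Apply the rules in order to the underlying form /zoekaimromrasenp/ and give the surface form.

Rule 1 (intervocalic voicing): /k/ is a voiceless stop between vowels /e/ and /a/, so it voices to [g]. /zoekaimromrasenp/ → zoegaimromrasenp.
Rule 2 (nasal place assimilation): /n/ precedes the labial consonant /p/, so it assimilates in place to [m]. /zoegaimromrasenp/ → zoegaimromrasemp.
Rule 3 (nasal place assimilation): /m/ precedes the alveolar consonant /r/, so it assimilates in place to [n]. /m/ precedes the alveolar consonant /r/, so it assimilates in place to [n]. /zoegaimromrasemp/ → zoegainronrasemp.

zoegainronrasemp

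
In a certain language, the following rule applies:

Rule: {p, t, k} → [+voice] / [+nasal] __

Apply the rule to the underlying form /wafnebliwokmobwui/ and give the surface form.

wafnebliwokmobwui

No segment of /wafnebliwokmobwui/ meets the structural description of the rule, so the form surfaces unchanged.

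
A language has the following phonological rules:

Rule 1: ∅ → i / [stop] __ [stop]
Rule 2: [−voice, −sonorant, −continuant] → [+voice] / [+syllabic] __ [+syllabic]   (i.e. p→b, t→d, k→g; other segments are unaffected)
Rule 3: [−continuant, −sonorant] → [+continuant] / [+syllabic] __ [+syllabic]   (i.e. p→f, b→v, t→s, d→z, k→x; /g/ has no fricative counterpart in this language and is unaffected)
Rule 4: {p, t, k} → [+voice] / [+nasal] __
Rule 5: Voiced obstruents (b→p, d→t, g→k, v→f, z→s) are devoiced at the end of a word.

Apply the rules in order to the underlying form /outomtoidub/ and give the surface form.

ouzomdoizup

Rule 1 (stop-cluster i-epenthesis): no segment meets the environment; /outomtoidub/ is unchanged.
Rule 2 (intervocalic voicing): /t/ is a voiceless stop between vowels /u/ and /o/, so it voices to [d]. /outomtoidub/ → oudomtoidub.
Rule 3 (intervocalic spirantization): /d/ is a stop between vowels /u/ and /o/, so it spirantizes to the fricative [z]. /d/ is a stop between vowels /i/ and /u/, so it spirantizes to the fricative [z]. /oudomtoidub/ → ouzomtoizub.
Rule 4 (post-nasal voicing): /t/ is a voiceless stop immediately after the nasal /m/, so it voices to [d]. /ouzomtoizub/ → ouzomdoizub.
Rule 5 (final devoicing): /b/ is a voiced obstruent in word-final position, so it devoices to [p]. /ouzomdoizub/ → ouzomdoizup.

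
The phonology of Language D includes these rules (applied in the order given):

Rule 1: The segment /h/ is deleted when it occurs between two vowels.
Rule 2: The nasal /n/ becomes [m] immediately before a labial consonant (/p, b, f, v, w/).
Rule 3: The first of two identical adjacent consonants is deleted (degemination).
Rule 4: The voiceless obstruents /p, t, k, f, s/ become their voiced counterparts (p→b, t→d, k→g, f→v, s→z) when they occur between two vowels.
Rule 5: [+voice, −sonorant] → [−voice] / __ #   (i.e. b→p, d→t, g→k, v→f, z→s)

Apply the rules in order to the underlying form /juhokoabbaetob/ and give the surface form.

Rule 1 (intervocalic h-deletion): /h/ occurs between vowels /u/ and /o/, so it deletes. /juhokoabbaetob/ → juokoabbaetob.
Rule 2 (nasal place assimilation): no segment meets the environment; /juokoabbaetob/ is unchanged.
Rule 3 (degemination): /bb/ is a geminate; the first /b/ deletes. /juokoabbaetob/ → juokoabaetob.
Rule 4 (intervocalic voicing): /k/ is a voiceless obstruent between vowels /o/ and /o/, so it voices to [g]. /t/ is a voiceless obstruent between vowels /e/ and /o/, so it voices to [d]. /juokoabaetob/ → juogoabaedob.
Rule 5 (final devoicing): /b/ is a voiced obstruent in word-final position, so it devoices to [p]. /juogoabaedob/ → juogoabaedop.

juogoabaedop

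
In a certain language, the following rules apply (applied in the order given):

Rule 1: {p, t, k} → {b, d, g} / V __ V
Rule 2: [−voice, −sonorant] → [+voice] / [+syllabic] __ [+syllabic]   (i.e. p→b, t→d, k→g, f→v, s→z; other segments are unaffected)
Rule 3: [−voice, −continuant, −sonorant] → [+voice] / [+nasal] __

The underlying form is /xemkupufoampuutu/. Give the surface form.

xemgubuvoambuudu

Rule 1 (intervocalic voicing): /p/ is a voiceless stop between vowels /u/ and /u/, so it voices to [b]. /t/ is a voiceless stop between vowels /u/ and /u/, so it voices to [d]. /xemkupufoampuutu/ → xemkubufoampuudu.
Rule 2 (intervocalic voicing): /f/ is a voiceless obstruent between vowels /u/ and /o/, so it voices to [v]. /xemkubufoampuudu/ → xemkubuvoampuudu.
Rule 3 (post-nasal voicing): /k/ is a voiceless stop immediately after the nasal /m/, so it voices to [g]. /p/ is a voiceless stop immediately after the nasal /m/, so it voices to [b]. /xemkubuvoampuudu/ → xemgubuvoambuudu.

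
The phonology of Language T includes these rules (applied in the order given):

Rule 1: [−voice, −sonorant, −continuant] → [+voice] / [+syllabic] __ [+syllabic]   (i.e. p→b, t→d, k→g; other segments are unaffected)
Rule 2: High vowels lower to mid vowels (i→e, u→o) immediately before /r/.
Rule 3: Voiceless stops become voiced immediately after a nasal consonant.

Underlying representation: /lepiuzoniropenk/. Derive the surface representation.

lebiuzonerobeng

Rule 1 (intervocalic voicing): /p/ is a voiceless stop between vowels /e/ and /i/, so it voices to [b]. /p/ is a voiceless stop between vowels /o/ and /e/, so it voices to [b]. /lepiuzoniropenk/ → lebiuzonirobenk.
Rule 2 (pre-rhotic lowering): /i/ is a high vowel immediately before /r/, so it lowers to [e]. /lebiuzonirobenk/ → lebiuzonerobenk.
Rule 3 (post-nasal voicing): /k/ is a voiceless stop immediately after the nasal /n/, so it voices to [g]. /lebiuzonerobenk/ → lebiuzonerobeng.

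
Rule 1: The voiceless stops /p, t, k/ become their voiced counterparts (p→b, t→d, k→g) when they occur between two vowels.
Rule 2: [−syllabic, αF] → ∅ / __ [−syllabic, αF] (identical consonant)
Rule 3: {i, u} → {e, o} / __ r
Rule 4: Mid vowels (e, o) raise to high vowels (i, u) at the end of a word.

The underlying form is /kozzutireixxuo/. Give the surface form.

kozudereixuu

Rule 1 (intervocalic voicing): /t/ is a voiceless stop between vowels /u/ and /i/, so it voices to [d]. /kozzutireixxuo/ → kozzudireixxuo.
Rule 2 (degemination): /zz/ is a geminate; the first /z/ deletes. /xx/ is a geminate; the first /x/ deletes. /kozzudireixxuo/ → kozudireixuo.
Rule 3 (pre-rhotic lowering): /i/ is a high vowel immediately before /r/, so it lowers to [e]. /kozudireixuo/ → kozudereixuo.
Rule 4 (final vowel raising): /o/ is a mid vowel in word-final position, so it raises to [u]. /kozudereixuo/ → kozudereixuu.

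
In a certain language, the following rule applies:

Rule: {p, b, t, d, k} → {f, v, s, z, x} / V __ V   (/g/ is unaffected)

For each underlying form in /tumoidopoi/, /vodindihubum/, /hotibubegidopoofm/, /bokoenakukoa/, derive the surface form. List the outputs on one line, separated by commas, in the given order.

/tumoidopoi/: /d/ is a stop between vowels /i/ and /o/, so it spirantizes to the fricative [z]. /p/ is a stop between vowels /o/ and /o/, so it spirantizes to the fricative [f]. → [tumoizofoi].
/vodindihubum/: /d/ is a stop between vowels /o/ and /i/, so it spirantizes to the fricative [z]. /b/ is a stop between vowels /u/ and /u/, so it spirantizes to the fricative [v]. → [vozindihuvum].
/hotibubegidopoofm/: /t/ is a stop between vowels /o/ and /i/, so it spirantizes to the fricative [s]. /b/ is a stop between vowels /i/ and /u/, so it spirantizes to the fricative [v]. /b/ is a stop between vowels /u/ and /e/, so it spirantizes to the fricative [v]. /d/ is a stop between vowels /i/ and /o/, so it spirantizes to the fricative [z]. /p/ is a stop between vowels /o/ and /o/, so it spirantizes to the fricative [f]. → [hosivuvegizofoofm].
/bokoenakukoa/: /k/ is a stop between vowels /o/ and /o/, so it spirantizes to the fricative [x]. /k/ is a stop between vowels /a/ and /u/, so it spirantizes to the fricative [x]. /k/ is a stop between vowels /u/ and /o/, so it spirantizes to the fricative [x]. → [boxoenaxuxoa].

tumoizofoi, vozindihuvum, hosivuvegizofoofm, boxoenaxuxoa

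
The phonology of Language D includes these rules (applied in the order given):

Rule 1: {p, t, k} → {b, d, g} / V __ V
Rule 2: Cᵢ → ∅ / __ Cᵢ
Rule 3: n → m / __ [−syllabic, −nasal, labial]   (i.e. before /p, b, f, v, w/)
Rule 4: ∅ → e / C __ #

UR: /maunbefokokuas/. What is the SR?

maumbefogoguase

Rule 1 (intervocalic voicing): /k/ is a voiceless stop between vowels /o/ and /o/, so it voices to [g]. /k/ is a voiceless stop between vowels /o/ and /u/, so it voices to [g]. /maunbefokokuas/ → maunbefogoguas.
Rule 2 (degemination): no segment meets the environment; /maunbefogoguas/ is unchanged.
Rule 3 (nasal place assimilation): /n/ precedes the labial consonant /b/, so it assimilates in place to [m]. /maunbefogoguas/ → maumbefogoguas.
Rule 4 (final e-epenthesis): the form ends in the consonant /s/, so [e] is inserted word-finally. /maumbefogoguas/ → maumbefogoguase.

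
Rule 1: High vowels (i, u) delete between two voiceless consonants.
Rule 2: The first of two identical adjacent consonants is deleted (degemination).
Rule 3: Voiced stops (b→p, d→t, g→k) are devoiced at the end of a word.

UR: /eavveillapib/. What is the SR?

eaveilapip

Rule 1 (high vowel syncope): no segment meets the environment; /eavveillapib/ is unchanged.
Rule 2 (degemination): /vv/ is a geminate; the first /v/ deletes. /ll/ is a geminate; the first /l/ deletes. /eavveillapib/ → eaveilapib.
Rule 3 (final devoicing): /b/ is a voiced stop in word-final position, so it devoices to [p]. /eaveilapib/ → eaveilapip.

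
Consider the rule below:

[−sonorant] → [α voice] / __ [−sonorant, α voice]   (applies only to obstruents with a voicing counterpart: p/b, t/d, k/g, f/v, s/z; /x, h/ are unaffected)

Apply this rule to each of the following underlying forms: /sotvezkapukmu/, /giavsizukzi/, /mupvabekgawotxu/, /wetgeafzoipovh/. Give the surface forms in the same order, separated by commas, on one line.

sodveskapukmu, giafsizugzi, mubvabeggawotxu, wedgeavzoipofh

/sotvezkapukmu/: /t/ precedes the voiced obstruent /v/, so it voices to [d] by assimilation. /z/ precedes the voiceless obstruent /k/, so it devoices to [s] by assimilation. → [sodveskapukmu].
/giavsizukzi/: /v/ precedes the voiceless obstruent /s/, so it devoices to [f] by assimilation. /k/ precedes the voiced obstruent /z/, so it voices to [g] by assimilation. → [giafsizugzi].
/mupvabekgawotxu/: /p/ precedes the voiced obstruent /v/, so it voices to [b] by assimilation. /k/ precedes the voiced obstruent /g/, so it voices to [g] by assimilation. → [mubvabeggawotxu].
/wetgeafzoipovh/: /t/ precedes the voiced obstruent /g/, so it voices to [d] by assimilation. /f/ precedes the voiced obstruent /z/, so it voices to [v] by assimilation. /v/ precedes the voiceless obstruent /h/, so it devoices to [f] by assimilation. → [wedgeavzoipofh].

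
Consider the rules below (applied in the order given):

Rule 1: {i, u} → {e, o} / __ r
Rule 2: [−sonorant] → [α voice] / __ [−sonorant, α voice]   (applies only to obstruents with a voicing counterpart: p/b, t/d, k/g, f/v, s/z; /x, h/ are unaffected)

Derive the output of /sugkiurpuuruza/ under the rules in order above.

Rule 1 (pre-rhotic lowering): /u/ is a high vowel immediately before /r/, so it lowers to [o]. /u/ is a high vowel immediately before /r/, so it lowers to [o]. /sugkiurpuuruza/ → sugkiorpuoruza.
Rule 2 (regressive voicing assimilation): /g/ precedes the voiceless obstruent /k/, so it devoices to [k] by assimilation. /sugkiorpuoruza/ → sukkiorpuoruza.

sukkiorpuoruza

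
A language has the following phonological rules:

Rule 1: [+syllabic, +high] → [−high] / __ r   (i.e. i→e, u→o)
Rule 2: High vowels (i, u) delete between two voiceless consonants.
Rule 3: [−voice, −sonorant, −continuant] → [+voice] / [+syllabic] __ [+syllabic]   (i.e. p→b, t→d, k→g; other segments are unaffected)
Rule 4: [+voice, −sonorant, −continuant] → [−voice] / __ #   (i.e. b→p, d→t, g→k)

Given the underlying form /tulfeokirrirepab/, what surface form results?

tulfeogerrerebap

Rule 1 (pre-rhotic lowering): /i/ is a high vowel immediately before /r/, so it lowers to [e]. /i/ is a high vowel immediately before /r/, so it lowers to [e]. /tulfeokirrirepab/ → tulfeokerrerepab.
Rule 2 (high vowel syncope): no segment meets the environment; /tulfeokerrerepab/ is unchanged.
Rule 3 (intervocalic voicing): /k/ is a voiceless stop between vowels /o/ and /e/, so it voices to [g]. /p/ is a voiceless stop between vowels /e/ and /a/, so it voices to [b]. /tulfeokerrerepab/ → tulfeogerrerebab.
Rule 4 (final devoicing): /b/ is a voiced stop in word-final position, so it devoices to [p]. /tulfeogerrerebab/ → tulfeogerrerebap.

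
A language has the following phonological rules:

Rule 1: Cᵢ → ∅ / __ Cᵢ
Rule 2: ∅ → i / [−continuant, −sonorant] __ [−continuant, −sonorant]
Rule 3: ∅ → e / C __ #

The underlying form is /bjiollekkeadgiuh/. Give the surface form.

Rule 1 (degemination): /ll/ is a geminate; the first /l/ deletes. /kk/ is a geminate; the first /k/ deletes. /bjiollekkeadgiuh/ → bjiolekeadgiuh.
Rule 2 (stop-cluster i-epenthesis): /d/ and /g/ form a stop–stop cluster, so [i] is inserted between them. /bjiolekeadgiuh/ → bjiolekeadigiuh.
Rule 3 (final e-epenthesis): the form ends in the consonant /h/, so [e] is inserted word-finally. /bjiolekeadigiuh/ → bjiolekeadigiuhe.

bjiolekeadigiuhe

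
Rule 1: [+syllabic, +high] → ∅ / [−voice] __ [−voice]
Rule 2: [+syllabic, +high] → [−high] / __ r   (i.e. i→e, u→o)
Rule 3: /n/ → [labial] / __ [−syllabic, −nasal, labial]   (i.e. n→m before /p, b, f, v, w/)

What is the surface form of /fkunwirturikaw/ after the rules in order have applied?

Rule 1 (high vowel syncope): no segment meets the environment; /fkunwirturikaw/ is unchanged.
Rule 2 (pre-rhotic lowering): /i/ is a high vowel immediately before /r/, so it lowers to [e]. /u/ is a high vowel immediately before /r/, so it lowers to [o]. /fkunwirturikaw/ → fkunwertorikaw.
Rule 3 (nasal place assimilation): /n/ precedes the labial consonant /w/, so it assimilates in place to [m]. /fkunwertorikaw/ → fkumwertorikaw.

fkumwertorikaw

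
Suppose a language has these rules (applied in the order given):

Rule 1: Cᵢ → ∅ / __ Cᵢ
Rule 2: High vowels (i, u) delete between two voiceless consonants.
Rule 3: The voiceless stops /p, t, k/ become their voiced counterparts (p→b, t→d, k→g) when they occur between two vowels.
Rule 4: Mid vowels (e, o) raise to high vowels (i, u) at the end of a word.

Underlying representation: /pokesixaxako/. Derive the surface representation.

pogesxaxagu

Rule 1 (degemination): no segment meets the environment; /pokesixaxako/ is unchanged.
Rule 2 (high vowel syncope): /i/ is a high vowel flanked by voiceless consonants /s/ and /x/, so it deletes. /pokesixaxako/ → pokesxaxako.
Rule 3 (intervocalic voicing): /k/ is a voiceless stop between vowels /o/ and /e/, so it voices to [g]. /k/ is a voiceless stop between vowels /a/ and /o/, so it voices to [g]. /pokesxaxako/ → pogesxaxago.
Rule 4 (final vowel raising): /o/ is a mid vowel in word-final position, so it raises to [u]. /pogesxaxago/ → pogesxaxagu.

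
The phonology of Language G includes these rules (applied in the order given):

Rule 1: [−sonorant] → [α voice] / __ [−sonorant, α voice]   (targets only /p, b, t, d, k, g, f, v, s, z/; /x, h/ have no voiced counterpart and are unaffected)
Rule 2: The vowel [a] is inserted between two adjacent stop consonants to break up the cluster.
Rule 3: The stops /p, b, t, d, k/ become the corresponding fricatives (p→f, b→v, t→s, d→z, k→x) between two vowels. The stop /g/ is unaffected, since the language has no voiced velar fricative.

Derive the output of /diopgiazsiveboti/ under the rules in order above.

Rule 1 (regressive voicing assimilation): /p/ precedes the voiced obstruent /g/, so it voices to [b] by assimilation. /z/ precedes the voiceless obstruent /s/, so it devoices to [s] by assimilation. /diopgiazsiveboti/ → diobgiassiveboti.
Rule 2 (stop-cluster a-epenthesis): /b/ and /g/ form a stop–stop cluster, so [a] is inserted between them. /diobgiassiveboti/ → diobagiassiveboti.
Rule 3 (intervocalic spirantization): /b/ is a stop between vowels /o/ and /a/, so it spirantizes to the fricative [v]. /b/ is a stop between vowels /e/ and /o/, so it spirantizes to the fricative [v]. /t/ is a stop between vowels /o/ and /i/, so it spirantizes to the fricative [s]. /diobagiassiveboti/ → diovagiassivevosi.

diovagiassivevosi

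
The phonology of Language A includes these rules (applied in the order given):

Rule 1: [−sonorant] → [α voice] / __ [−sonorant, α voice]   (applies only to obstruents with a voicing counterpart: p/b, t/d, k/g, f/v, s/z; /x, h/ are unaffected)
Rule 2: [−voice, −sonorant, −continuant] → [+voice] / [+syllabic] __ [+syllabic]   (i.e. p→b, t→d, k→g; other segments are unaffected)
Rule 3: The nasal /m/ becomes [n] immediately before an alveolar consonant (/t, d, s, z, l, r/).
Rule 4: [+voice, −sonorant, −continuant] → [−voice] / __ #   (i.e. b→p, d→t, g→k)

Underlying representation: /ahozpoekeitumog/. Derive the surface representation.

Rule 1 (regressive voicing assimilation): /z/ precedes the voiceless obstruent /p/, so it devoices to [s] by assimilation. /ahozpoekeitumog/ → ahospoekeitumog.
Rule 2 (intervocalic voicing): /k/ is a voiceless stop between vowels /e/ and /e/, so it voices to [g]. /t/ is a voiceless stop between vowels /i/ and /u/, so it voices to [d]. /ahospoekeitumog/ → ahospoegeidumog.
Rule 3 (nasal place assimilation): no segment meets the environment; /ahospoegeidumog/ is unchanged.
Rule 4 (final devoicing): /g/ is a voiced stop in word-final position, so it devoices to [k]. /ahospoegeidumog/ → ahospoegeidumok.

ahospoegeidumok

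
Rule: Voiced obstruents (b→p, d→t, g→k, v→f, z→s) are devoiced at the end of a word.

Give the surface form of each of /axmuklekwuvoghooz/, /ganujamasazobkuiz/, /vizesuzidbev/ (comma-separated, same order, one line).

axmuklekwuvoghoos, ganujamasazobkuis, vizesuzidbef

/axmuklekwuvoghooz/: /z/ is a voiced obstruent in word-final position, so it devoices to [s]. → [axmuklekwuvoghoos].
/ganujamasazobkuiz/: /z/ is a voiced obstruent in word-final position, so it devoices to [s]. → [ganujamasazobkuis].
/vizesuzidbev/: /v/ is a voiced obstruent in word-final position, so it devoices to [f]. → [vizesuzidbef].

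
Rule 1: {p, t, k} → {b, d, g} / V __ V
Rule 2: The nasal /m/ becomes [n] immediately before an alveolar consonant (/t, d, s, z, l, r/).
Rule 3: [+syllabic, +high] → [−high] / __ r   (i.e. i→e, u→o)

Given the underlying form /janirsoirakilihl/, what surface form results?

janersoeragilihl

Rule 1 (intervocalic voicing): /k/ is a voiceless stop between vowels /a/ and /i/, so it voices to [g]. /janirsoirakilihl/ → janirsoiragilihl.
Rule 2 (nasal place assimilation): no segment meets the environment; /janirsoiragilihl/ is unchanged.
Rule 3 (pre-rhotic lowering): /i/ is a high vowel immediately before /r/, so it lowers to [e]. /i/ is a high vowel immediately before /r/, so it lowers to [e]. /janirsoiragilihl/ → janersoeragilihl.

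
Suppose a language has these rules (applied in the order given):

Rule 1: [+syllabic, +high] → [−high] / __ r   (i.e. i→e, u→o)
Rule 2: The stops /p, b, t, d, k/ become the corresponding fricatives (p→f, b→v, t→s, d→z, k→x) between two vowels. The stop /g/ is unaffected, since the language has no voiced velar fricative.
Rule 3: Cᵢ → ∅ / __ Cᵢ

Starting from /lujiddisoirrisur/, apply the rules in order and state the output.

lujidisoerisor

Rule 1 (pre-rhotic lowering): /i/ is a high vowel immediately before /r/, so it lowers to [e]. /u/ is a high vowel immediately before /r/, so it lowers to [o]. /lujiddisoirrisur/ → lujiddisoerrisor.
Rule 2 (intervocalic spirantization): no segment meets the environment; /lujiddisoerrisor/ is unchanged.
Rule 3 (degemination): /dd/ is a geminate; the first /d/ deletes. /rr/ is a geminate; the first /r/ deletes. /lujiddisoerrisor/ → lujidisoerisor.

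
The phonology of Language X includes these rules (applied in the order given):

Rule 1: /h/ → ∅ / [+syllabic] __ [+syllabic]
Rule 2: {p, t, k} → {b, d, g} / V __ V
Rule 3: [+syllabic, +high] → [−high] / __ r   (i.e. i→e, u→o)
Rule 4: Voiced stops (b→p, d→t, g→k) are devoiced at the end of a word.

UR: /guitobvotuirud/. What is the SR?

guidobvoduerut

Rule 1 (intervocalic h-deletion): no segment meets the environment; /guitobvotuirud/ is unchanged.
Rule 2 (intervocalic voicing): /t/ is a voiceless stop between vowels /i/ and /o/, so it voices to [d]. /t/ is a voiceless stop between vowels /o/ and /u/, so it voices to [d]. /guitobvotuirud/ → guidobvoduirud.
Rule 3 (pre-rhotic lowering): /i/ is a high vowel immediately before /r/, so it lowers to [e]. /guidobvoduirud/ → guidobvoduerud.
Rule 4 (final devoicing): /d/ is a voiced stop in word-final position, so it devoices to [t]. /guidobvoduerud/ → guidobvoduerut.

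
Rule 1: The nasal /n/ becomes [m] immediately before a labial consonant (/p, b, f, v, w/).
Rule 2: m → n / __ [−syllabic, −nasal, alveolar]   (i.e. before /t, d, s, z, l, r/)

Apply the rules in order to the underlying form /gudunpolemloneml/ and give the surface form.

Rule 1 (nasal place assimilation): /n/ precedes the labial consonant /p/, so it assimilates in place to [m]. /gudunpolemloneml/ → gudumpolemloneml.
Rule 2 (nasal place assimilation): /m/ precedes the alveolar consonant /l/, so it assimilates in place to [n]. /m/ precedes the alveolar consonant /l/, so it assimilates in place to [n]. /gudumpolemloneml/ → gudumpolenlonenl.

gudumpolenlonenl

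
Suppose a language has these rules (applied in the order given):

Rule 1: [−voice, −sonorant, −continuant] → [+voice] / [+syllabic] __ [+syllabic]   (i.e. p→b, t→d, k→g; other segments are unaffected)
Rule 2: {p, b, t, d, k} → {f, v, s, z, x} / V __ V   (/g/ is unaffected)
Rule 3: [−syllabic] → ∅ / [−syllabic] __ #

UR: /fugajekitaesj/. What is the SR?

Rule 1 (intervocalic voicing): /k/ is a voiceless stop between vowels /e/ and /i/, so it voices to [g]. /t/ is a voiceless stop between vowels /i/ and /a/, so it voices to [d]. /fugajekitaesj/ → fugajegidaesj.
Rule 2 (intervocalic spirantization): /d/ is a stop between vowels /i/ and /a/, so it spirantizes to the fricative [z]. /fugajegidaesj/ → fugajegizaesj.
Rule 3 (final cluster simplification): /j/ is the second consonant of a word-final cluster /sj/, so it deletes. /fugajegizaesj/ → fugajegizaes.

fugajegizaes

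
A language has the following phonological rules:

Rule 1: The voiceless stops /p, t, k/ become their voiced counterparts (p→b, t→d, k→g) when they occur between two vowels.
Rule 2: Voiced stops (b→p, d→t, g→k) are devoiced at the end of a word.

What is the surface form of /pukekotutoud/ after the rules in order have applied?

pugegodudout

Rule 1 (intervocalic voicing): /k/ is a voiceless stop between vowels /u/ and /e/, so it voices to [g]. /k/ is a voiceless stop between vowels /e/ and /o/, so it voices to [g]. /t/ is a voiceless stop between vowels /o/ and /u/, so it voices to [d]. /t/ is a voiceless stop between vowels /u/ and /o/, so it voices to [d]. /pukekotutoud/ → pugegodudoud.
Rule 2 (final devoicing): /d/ is a voiced stop in word-final position, so it devoices to [t]. /pugegodudoud/ → pugegodudout.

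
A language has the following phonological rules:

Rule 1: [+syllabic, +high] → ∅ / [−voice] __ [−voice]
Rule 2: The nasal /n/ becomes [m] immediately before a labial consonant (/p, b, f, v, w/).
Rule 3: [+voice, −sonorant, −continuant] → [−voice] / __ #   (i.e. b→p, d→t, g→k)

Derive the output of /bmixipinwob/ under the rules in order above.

Rule 1 (high vowel syncope): /i/ is a high vowel flanked by voiceless consonants /x/ and /p/, so it deletes. /bmixipinwob/ → bmixpinwob.
Rule 2 (nasal place assimilation): /n/ precedes the labial consonant /w/, so it assimilates in place to [m]. /bmixpinwob/ → bmixpimwob.
Rule 3 (final devoicing): /b/ is a voiced stop in word-final position, so it devoices to [p]. /bmixpimwob/ → bmixpimwop.

bmixpimwop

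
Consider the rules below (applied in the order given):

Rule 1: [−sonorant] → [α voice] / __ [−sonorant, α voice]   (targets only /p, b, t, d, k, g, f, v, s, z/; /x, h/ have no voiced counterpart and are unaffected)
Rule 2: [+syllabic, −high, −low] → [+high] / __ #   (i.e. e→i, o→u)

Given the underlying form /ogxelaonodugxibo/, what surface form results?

Rule 1 (regressive voicing assimilation): /g/ precedes the voiceless obstruent /x/, so it devoices to [k] by assimilation. /g/ precedes the voiceless obstruent /x/, so it devoices to [k] by assimilation. /ogxelaonodugxibo/ → okxelaonodukxibo.
Rule 2 (final vowel raising): /o/ is a mid vowel in word-final position, so it raises to [u]. /okxelaonodukxibo/ → okxelaonodukxibu.

okxelaonodukxibu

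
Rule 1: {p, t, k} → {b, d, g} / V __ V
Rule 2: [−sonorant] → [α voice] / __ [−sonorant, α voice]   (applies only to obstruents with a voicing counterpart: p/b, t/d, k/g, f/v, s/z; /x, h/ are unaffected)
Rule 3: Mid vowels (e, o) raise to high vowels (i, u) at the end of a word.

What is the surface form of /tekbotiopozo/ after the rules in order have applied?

tegbodiobozu

Rule 1 (intervocalic voicing): /t/ is a voiceless stop between vowels /o/ and /i/, so it voices to [d]. /p/ is a voiceless stop between vowels /o/ and /o/, so it voices to [b]. /tekbotiopozo/ → tekbodiobozo.
Rule 2 (regressive voicing assimilation): /k/ precedes the voiced obstruent /b/, so it voices to [g] by assimilation. /tekbodiobozo/ → tegbodiobozo.
Rule 3 (final vowel raising): /o/ is a mid vowel in word-final position, so it raises to [u]. /tegbodiobozo/ → tegbodiobozu.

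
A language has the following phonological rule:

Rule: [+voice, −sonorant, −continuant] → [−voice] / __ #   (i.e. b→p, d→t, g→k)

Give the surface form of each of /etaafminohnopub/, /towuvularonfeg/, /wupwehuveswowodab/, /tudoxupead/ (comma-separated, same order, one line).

etaafminohnopup, towuvularonfek, wupwehuveswowodap, tudoxupeat

/etaafminohnopub/: /b/ is a voiced stop in word-final position, so it devoices to [p]. → [etaafminohnopup].
/towuvularonfeg/: /g/ is a voiced stop in word-final position, so it devoices to [k]. → [towuvularonfek].
/wupwehuveswowodab/: /b/ is a voiced stop in word-final position, so it devoices to [p]. → [wupwehuveswowodap].
/tudoxupead/: /d/ is a voiced stop in word-final position, so it devoices to [t]. → [tudoxupeat].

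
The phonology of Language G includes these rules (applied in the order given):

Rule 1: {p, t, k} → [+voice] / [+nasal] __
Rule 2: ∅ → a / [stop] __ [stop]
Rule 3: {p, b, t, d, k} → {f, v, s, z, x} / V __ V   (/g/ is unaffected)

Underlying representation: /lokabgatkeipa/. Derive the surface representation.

loxavagasaxeifa

Rule 1 (post-nasal voicing): no segment meets the environment; /lokabgatkeipa/ is unchanged.
Rule 2 (stop-cluster a-epenthesis): /b/ and /g/ form a stop–stop cluster, so [a] is inserted between them. /t/ and /k/ form a stop–stop cluster, so [a] is inserted between them. /lokabgatkeipa/ → lokabagatakeipa.
Rule 3 (intervocalic spirantization): /k/ is a stop between vowels /o/ and /a/, so it spirantizes to the fricative [x]. /b/ is a stop between vowels /a/ and /a/, so it spirantizes to the fricative [v]. /t/ is a stop between vowels /a/ and /a/, so it spirantizes to the fricative [s]. /k/ is a stop between vowels /a/ and /e/, so it spirantizes to the fricative [x]. /p/ is a stop between vowels /i/ and /a/, so it spirantizes to the fricative [f]. /lokabagatakeipa/ → loxavagasaxeifa.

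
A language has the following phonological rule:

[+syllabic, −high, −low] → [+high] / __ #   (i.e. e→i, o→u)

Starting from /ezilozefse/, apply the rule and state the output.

Scanning /ezilozefse/: /e/ at position 1 is not in the conditioning environment; /o/ at position 5 is not in the conditioning environment; /e/ at position 7 is not in the conditioning environment; /e/ is a mid vowel in word-final position, so it raises to [i].
Result: [ezilozefsi].

ezilozefsi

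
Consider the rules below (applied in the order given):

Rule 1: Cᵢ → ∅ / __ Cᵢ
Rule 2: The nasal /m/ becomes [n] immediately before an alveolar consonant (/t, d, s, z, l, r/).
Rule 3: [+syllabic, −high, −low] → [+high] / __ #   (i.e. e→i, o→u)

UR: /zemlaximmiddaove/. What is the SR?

zenlaximidaovi

Rule 1 (degemination): /mm/ is a geminate; the first /m/ deletes. /dd/ is a geminate; the first /d/ deletes. /zemlaximmiddaove/ → zemlaximidaove.
Rule 2 (nasal place assimilation): /m/ precedes the alveolar consonant /l/, so it assimilates in place to [n]. /zemlaximidaove/ → zenlaximidaove.
Rule 3 (final vowel raising): /e/ is a mid vowel in word-final position, so it raises to [i]. /zenlaximidaove/ → zenlaximidaovi.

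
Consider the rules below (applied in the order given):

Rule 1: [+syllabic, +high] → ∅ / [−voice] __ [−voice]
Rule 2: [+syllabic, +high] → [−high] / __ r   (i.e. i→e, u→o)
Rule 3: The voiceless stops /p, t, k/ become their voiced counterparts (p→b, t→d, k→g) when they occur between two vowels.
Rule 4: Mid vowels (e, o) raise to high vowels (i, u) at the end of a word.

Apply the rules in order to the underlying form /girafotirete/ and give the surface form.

gerafoderedi

Rule 1 (high vowel syncope): no segment meets the environment; /girafotirete/ is unchanged.
Rule 2 (pre-rhotic lowering): /i/ is a high vowel immediately before /r/, so it lowers to [e]. /i/ is a high vowel immediately before /r/, so it lowers to [e]. /girafotirete/ → gerafoterete.
Rule 3 (intervocalic voicing): /t/ is a voiceless stop between vowels /o/ and /e/, so it voices to [d]. /t/ is a voiceless stop between vowels /e/ and /e/, so it voices to [d]. /gerafoterete/ → gerafoderede.
Rule 4 (final vowel raising): /e/ is a mid vowel in word-final position, so it raises to [i]. /gerafoderede/ → gerafoderedi.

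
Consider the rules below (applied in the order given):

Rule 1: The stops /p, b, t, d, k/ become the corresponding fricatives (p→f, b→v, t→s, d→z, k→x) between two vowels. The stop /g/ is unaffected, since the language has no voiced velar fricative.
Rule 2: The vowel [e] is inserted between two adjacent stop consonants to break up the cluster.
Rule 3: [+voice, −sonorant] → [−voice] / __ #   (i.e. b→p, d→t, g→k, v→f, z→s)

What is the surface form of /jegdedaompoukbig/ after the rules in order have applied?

jegedezaompoukebik

Rule 1 (intervocalic spirantization): /d/ is a stop between vowels /e/ and /a/, so it spirantizes to the fricative [z]. /jegdedaompoukbig/ → jegdezaompoukbig.
Rule 2 (stop-cluster e-epenthesis): /g/ and /d/ form a stop–stop cluster, so [e] is inserted between them. /k/ and /b/ form a stop–stop cluster, so [e] is inserted between them. /jegdezaompoukbig/ → jegedezaompoukebig.
Rule 3 (final devoicing): /g/ is a voiced obstruent in word-final position, so it devoices to [k]. /jegedezaompoukebig/ → jegedezaompoukebik.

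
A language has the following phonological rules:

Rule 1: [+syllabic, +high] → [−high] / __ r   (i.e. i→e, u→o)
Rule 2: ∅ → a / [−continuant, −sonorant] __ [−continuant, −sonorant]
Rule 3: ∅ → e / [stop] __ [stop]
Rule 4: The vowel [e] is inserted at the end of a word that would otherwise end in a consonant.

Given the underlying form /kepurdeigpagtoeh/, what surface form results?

kepordeigapagatoehe

Rule 1 (pre-rhotic lowering): /u/ is a high vowel immediately before /r/, so it lowers to [o]. /kepurdeigpagtoeh/ → kepordeigpagtoeh.
Rule 2 (stop-cluster a-epenthesis): /g/ and /p/ form a stop–stop cluster, so [a] is inserted between them. /g/ and /t/ form a stop–stop cluster, so [a] is inserted between them. /kepordeigpagtoeh/ → kepordeigapagatoeh.
Rule 3 (stop-cluster e-epenthesis): no segment meets the environment; /kepordeigapagatoeh/ is unchanged.
Rule 4 (final e-epenthesis): the form ends in the consonant /h/, so [e] is inserted word-finally. /kepordeigapagatoeh/ → kepordeigapagatoehe.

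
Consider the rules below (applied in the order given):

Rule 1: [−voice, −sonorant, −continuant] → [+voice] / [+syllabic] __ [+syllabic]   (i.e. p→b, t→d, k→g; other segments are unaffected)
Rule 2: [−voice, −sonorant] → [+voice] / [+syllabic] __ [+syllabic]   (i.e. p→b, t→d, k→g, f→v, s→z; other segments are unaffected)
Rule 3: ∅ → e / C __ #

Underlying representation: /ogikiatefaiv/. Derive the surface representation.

Rule 1 (intervocalic voicing): /k/ is a voiceless stop between vowels /i/ and /i/, so it voices to [g]. /t/ is a voiceless stop between vowels /a/ and /e/, so it voices to [d]. /ogikiatefaiv/ → ogigiadefaiv.
Rule 2 (intervocalic voicing): /f/ is a voiceless obstruent between vowels /e/ and /a/, so it voices to [v]. /ogigiadefaiv/ → ogigiadevaiv.
Rule 3 (final e-epenthesis): the form ends in the consonant /v/, so [e] is inserted word-finally. /ogigiadevaiv/ → ogigiadevaive.

ogigiadevaive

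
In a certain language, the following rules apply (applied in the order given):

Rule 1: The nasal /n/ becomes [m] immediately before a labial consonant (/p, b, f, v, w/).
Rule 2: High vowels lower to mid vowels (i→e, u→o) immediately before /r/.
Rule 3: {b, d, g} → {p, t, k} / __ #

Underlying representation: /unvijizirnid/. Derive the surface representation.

Rule 1 (nasal place assimilation): /n/ precedes the labial consonant /v/, so it assimilates in place to [m]. /unvijizirnid/ → umvijizirnid.
Rule 2 (pre-rhotic lowering): /i/ is a high vowel immediately before /r/, so it lowers to [e]. /umvijizirnid/ → umvijizernid.
Rule 3 (final devoicing): /d/ is a voiced stop in word-final position, so it devoices to [t]. /umvijizernid/ → umvijizernit.

umvijizernit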